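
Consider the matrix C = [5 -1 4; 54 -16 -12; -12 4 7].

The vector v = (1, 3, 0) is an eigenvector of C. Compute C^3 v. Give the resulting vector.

(8, 24, 0)

First find the eigenvalue: Cv = (2, 6, 0) = 2·(1, 3, 0), so λ = 2.
Then C^3 v = λ^3·v = 2^3·(1, 3, 0) = 8·(1, 3, 0) = (8, 24, 0).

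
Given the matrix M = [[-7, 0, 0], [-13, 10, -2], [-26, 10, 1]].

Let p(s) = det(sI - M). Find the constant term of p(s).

p(s) = s^3 - 4s^2 - 47s + 210.
The constant term is 210.

210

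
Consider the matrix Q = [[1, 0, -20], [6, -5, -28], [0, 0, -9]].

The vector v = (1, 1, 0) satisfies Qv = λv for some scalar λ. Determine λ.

Compute Qv: Q·(1, 1, 0) = (1, 1, 0).
Since Qv = λv, compare component 1: 1 = λ·1, so λ = 1.

1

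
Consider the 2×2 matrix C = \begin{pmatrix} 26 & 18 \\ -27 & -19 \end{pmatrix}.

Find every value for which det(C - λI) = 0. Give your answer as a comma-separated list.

det(C - tI) = (26 - t)(-19 - t) - (18)·(-27) = t^2 - 7t - 8.
This factors as (t + 1)·(t - 8) = 0.
Eigenvalues: -1, 8.

-1, 8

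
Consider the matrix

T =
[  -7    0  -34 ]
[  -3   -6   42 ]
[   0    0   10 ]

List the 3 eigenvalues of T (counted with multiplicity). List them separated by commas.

Compute the characteristic polynomial p(t) = det(tI - T).
Cofactor expansion gives p(t) = t^3 + 3t^2 - 88t - 420.
Rational-root test: t = 10 gives p(10) = 0.
Dividing by (t - 10) leaves t^2 + 13t + 42.
The quadratic factors as (t + 7)·(t + 6).
Eigenvalues: -7, -6, 10.

-7, -6, 10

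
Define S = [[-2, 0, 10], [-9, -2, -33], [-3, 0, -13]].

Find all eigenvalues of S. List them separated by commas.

-8, -7, -2

Compute the characteristic polynomial p(λ) = det(λI - S).
Expanding along the first row, p(λ) = λ^3 + 17λ^2 + 86λ + 112.
Try λ = -8: p(-8) = 0, so -8 is a root.
Dividing by (λ + 8) leaves λ^2 + 9λ + 14.
The quadratic factors as (λ + 7)·(λ + 2).
Eigenvalues: -8, -7, -2.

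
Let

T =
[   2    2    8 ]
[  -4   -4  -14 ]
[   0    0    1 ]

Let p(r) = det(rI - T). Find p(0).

0

p(0) = det(0·I − T) = det(−T) = (−1)^3·det(T).
det(T) = 0, so p(0) = 0.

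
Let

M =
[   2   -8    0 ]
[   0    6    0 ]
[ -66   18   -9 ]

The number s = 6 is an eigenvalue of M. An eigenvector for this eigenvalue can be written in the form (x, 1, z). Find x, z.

-2, 10

We need (M - 6I)v = 0.
M - 6I = [[-4, -8, 0], [0, 0, 0], [-66, 18, -15]].
Row 1: (-4)·x + (-8)·1 + (0)·z = 0
Row 2: (0)·x + (0)·1 + (0)·z = 0
Row 3: (-66)·x + (18)·1 + (-15)·z = 0
Solving gives x = -2, z = 10.
Check: M·(-2, 1, 10) = (-12, 6, 60) = 6·(-2, 1, 10).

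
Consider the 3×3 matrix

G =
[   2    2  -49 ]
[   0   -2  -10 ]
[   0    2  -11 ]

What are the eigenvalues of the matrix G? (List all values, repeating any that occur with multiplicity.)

Set up det(μI - G) = 0.
Expanding along the first row, p(μ) = μ^3 + 11μ^2 + 16μ - 84.
Since p(-6) = 0, μ = -6 is a root.
Factor out (μ + 6): p(μ) = (μ + 6)·(μ^2 + 5μ - 14).
The quadratic factors as (μ + 7)·(μ - 2).
Eigenvalues: -7, -6, 2.

-7, -6, 2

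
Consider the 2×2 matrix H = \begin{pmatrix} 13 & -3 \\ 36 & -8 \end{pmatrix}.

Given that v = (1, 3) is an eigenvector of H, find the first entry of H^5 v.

1024

First find the eigenvalue: Hv = (4, 12) = 4·(1, 3), so λ = 4.
Then H^5 v = λ^5·v = 4^5·(1, 3) = 1024·(1, 3) = (1024, 3072).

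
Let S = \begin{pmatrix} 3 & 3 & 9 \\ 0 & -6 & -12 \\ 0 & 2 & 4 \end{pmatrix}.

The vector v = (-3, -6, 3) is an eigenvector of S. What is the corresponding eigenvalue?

Compute Sv: S·(-3, -6, 3) = (0, 0, 0).
Since Sv = λv, compare component 1: 0 = λ·-3, so λ = 0.

0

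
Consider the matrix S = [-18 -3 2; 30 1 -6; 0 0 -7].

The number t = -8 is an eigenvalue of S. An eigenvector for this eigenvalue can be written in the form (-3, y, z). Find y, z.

10, 0

We need (S + 8I)v = 0.
S + 8I = [[-10, -3, 2], [30, 9, -6], [0, 0, 1]].
Row 1: (-10)·-3 + (-3)·y + (2)·z = 0
Row 2: (30)·-3 + (9)·y + (-6)·z = 0
Row 3: (0)·-3 + (0)·y + (1)·z = 0
Solving gives y = 10, z = 0.
Check: S·(-3, 10, 0) = (24, -80, 0) = -8·(-3, 10, 0).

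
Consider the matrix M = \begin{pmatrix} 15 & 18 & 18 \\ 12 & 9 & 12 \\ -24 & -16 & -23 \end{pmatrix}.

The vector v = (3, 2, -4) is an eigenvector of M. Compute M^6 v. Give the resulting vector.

(2187, 1458, -2916)

First find the eigenvalue: Mv = (9, 6, -12) = 3·(3, 2, -4), so λ = 3.
Then M^6 v = λ^6·v = 3^6·(3, 2, -4) = 729·(3, 2, -4) = (2187, 1458, -2916).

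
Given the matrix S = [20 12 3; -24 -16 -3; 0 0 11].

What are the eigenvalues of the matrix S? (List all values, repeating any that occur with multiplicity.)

-4, 8, 11

Compute the characteristic polynomial p(λ) = det(λI - S).
Expanding along the first row, p(λ) = λ^3 - 15λ^2 + 12λ + 352.
Rational-root test: λ = 11 gives p(11) = 0.
Factor out (λ - 11): p(λ) = (λ - 11)·(λ^2 - 4λ - 32).
The quadratic factors as (λ + 4)·(λ - 8).
Eigenvalues: -4, 8, 11.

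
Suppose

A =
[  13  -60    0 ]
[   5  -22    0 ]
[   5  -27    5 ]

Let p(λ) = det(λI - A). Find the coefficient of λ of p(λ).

p(λ) = λ^3 + 4λ^2 - 31λ - 70.
The coefficient of λ is -31.

-31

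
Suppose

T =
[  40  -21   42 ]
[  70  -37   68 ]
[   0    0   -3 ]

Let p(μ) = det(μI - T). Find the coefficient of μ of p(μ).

p(μ) = μ^3 - 19μ - 30.
The coefficient of μ is -19.

-19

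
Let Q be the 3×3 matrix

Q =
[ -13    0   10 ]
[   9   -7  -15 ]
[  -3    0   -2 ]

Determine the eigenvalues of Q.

Set up det(lambda·I - Q) = 0.
Expanding along the first row, p(lambda) = lambda^3 + 22·lambda^2 + 161·lambda + 392.
Since p(-7) = 0, lambda = -7 is a root.
Dividing by (lambda + 7) leaves lambda^2 + 15·lambda + 56.
The quadratic factors as (lambda + 8)·(lambda + 7).
Eigenvalues: -8, -7, -7.

-8, -7, -7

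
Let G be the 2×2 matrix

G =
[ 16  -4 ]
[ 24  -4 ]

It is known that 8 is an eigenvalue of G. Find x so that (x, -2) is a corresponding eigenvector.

We need (G - 8I)v = 0.
G - 8I = [[8, -4], [24, -12]].
Row 1: (8)·x + (-4)·-2 = 0
Row 2: (24)·x + (-12)·-2 = 0
Solving gives x = -1.
Check: G·(-1, -2) = (-8, -16) = 8·(-1, -2).

-1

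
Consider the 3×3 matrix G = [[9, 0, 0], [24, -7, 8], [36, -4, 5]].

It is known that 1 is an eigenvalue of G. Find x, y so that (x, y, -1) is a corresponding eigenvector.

We need (G - 1I)v = 0.
G - 1I = [[8, 0, 0], [24, -8, 8], [36, -4, 4]].
Row 1: (8)·x + (0)·y + (0)·-1 = 0
Row 2: (24)·x + (-8)·y + (8)·-1 = 0
Row 3: (36)·x + (-4)·y + (4)·-1 = 0
Solving gives x = 0, y = -1.
Check: G·(0, -1, -1) = (0, -1, -1) = 1·(0, -1, -1).

0, -1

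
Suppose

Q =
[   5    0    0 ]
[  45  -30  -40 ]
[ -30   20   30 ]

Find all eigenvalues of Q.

Compute the characteristic polynomial p(λ) = det(λI - Q).
Expanding along the first row, p(λ) = λ^3 - 5λ^2 - 100λ + 500.
Rational-root test: λ = 10 gives p(10) = 0.
Factor out (λ - 10): p(λ) = (λ - 10)·(λ^2 + 5λ - 50).
The quadratic factors as (λ + 10)·(λ - 5).
Eigenvalues: -10, 5, 10.

-10, 5, 10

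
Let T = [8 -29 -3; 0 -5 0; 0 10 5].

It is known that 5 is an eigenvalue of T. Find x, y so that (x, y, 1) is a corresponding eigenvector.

We need (T - 5I)v = 0.
T - 5I = [[3, -29, -3], [0, -10, 0], [0, 10, 0]].
Row 1: (3)·x + (-29)·y + (-3)·1 = 0
Row 2: (0)·x + (-10)·y + (0)·1 = 0
Row 3: (0)·x + (10)·y + (0)·1 = 0
Solving gives x = 1, y = 0.
Check: T·(1, 0, 1) = (5, 0, 5) = 5·(1, 0, 1).

1, 0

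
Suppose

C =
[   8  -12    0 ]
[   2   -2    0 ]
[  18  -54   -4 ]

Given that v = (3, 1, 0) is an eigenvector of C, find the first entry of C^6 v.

12288

First find the eigenvalue: Cv = (12, 4, 0) = 4·(3, 1, 0), so λ = 4.
Then C^6 v = λ^6·v = 4^6·(3, 1, 0) = 4096·(3, 1, 0) = (12288, 4096, 0).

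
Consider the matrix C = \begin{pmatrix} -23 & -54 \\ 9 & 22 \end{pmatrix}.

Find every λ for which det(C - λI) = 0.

-5, 4

det(C - μI) = (-23 - μ)(22 - μ) - (-54)·(9) = μ^2 + μ - 20.
This factors as (μ + 5)·(μ - 4) = 0.
Eigenvalues: -5, 4.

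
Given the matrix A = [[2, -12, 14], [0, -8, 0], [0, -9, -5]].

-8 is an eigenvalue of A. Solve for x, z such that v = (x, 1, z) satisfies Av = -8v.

-3, 3

We need (A + 8I)v = 0.
A + 8I = [[10, -12, 14], [0, 0, 0], [0, -9, 3]].
Row 1: (10)·x + (-12)·1 + (14)·z = 0
Row 2: (0)·x + (0)·1 + (0)·z = 0
Row 3: (0)·x + (-9)·1 + (3)·z = 0
Solving gives x = -3, z = 3.
Check: A·(-3, 1, 3) = (24, -8, -24) = -8·(-3, 1, 3).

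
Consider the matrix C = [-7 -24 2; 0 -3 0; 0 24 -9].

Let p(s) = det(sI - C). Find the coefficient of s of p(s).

111

p(s) = s^3 + 19s^2 + 111s + 189.
The coefficient of s is 111.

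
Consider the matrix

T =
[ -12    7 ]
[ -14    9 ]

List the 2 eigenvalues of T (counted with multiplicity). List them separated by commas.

-5, 2

det(T - μI) = (-12 - μ)(9 - μ) - (7)·(-14) = μ^2 + 3μ - 10.
This factors as (μ + 5)·(μ - 2) = 0.
Eigenvalues: -5, 2.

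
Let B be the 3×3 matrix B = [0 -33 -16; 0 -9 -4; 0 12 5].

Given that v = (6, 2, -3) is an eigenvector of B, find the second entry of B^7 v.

-4374

First find the eigenvalue: Bv = (-18, -6, 9) = -3·(6, 2, -3), so λ = -3.
Then B^7 v = λ^7·v = (-3)^7·(6, 2, -3) = -2187·(6, 2, -3) = (-13122, -4374, 6561).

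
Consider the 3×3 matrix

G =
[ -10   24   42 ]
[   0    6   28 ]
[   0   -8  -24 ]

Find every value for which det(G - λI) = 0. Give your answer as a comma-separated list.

-10, -10, -8

Set up det(lambda·I - G) = 0.
Cofactor expansion gives p(lambda) = lambda^3 + 28·lambda^2 + 260·lambda + 800.
Try lambda = -8: p(-8) = 0, so -8 is a root.
Dividing by (lambda + 8) leaves lambda^2 + 20·lambda + 100.
The quadratic factor is (lambda + 10)^2.
Eigenvalues: -10, -10, -8.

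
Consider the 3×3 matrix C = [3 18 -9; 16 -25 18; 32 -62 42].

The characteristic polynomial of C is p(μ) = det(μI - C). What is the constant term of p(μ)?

-198

p(μ) = μ^3 - 20μ^2 + 117μ - 198.
The constant term is -198.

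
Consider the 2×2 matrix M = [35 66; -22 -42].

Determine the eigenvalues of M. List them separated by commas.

det(M - sI) = (35 - s)(-42 - s) - (66)·(-22) = s^2 + 7s - 18.
This factors as (s + 9)·(s - 2) = 0.
Eigenvalues: -9, 2.

-9, 2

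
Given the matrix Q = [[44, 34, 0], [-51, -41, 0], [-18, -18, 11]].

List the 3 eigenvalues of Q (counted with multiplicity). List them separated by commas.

-7, 10, 11

The characteristic polynomial is p(t) = det(tI - Q).
Expanding along the first row, p(t) = t^3 - 14t^2 - 37t + 770.
Try t = -7: p(-7) = 0, so -7 is a root.
Factor out (t + 7): p(t) = (t + 7)·(t^2 - 21t + 110).
The quadratic factors as (t - 10)·(t - 11).
Eigenvalues: -7, 10, 11.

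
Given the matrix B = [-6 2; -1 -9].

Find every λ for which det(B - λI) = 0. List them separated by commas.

det(B - tI) = (-6 - t)(-9 - t) - (2)·(-1) = t^2 + 15t + 56.
This factors as (t + 8)·(t + 7) = 0.
Eigenvalues: -8, -7.

-8, -7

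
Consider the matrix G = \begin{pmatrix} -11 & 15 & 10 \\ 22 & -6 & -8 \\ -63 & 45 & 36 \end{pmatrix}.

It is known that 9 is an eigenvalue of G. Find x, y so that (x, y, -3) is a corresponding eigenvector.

We need (G - 9I)v = 0.
G - 9I = [[-20, 15, 10], [22, -15, -8], [-63, 45, 27]].
Row 1: (-20)·x + (15)·y + (10)·-3 = 0
Row 2: (22)·x + (-15)·y + (-8)·-3 = 0
Row 3: (-63)·x + (45)·y + (27)·-3 = 0
Solving gives x = 3, y = 6.
Check: G·(3, 6, -3) = (27, 54, -27) = 9·(3, 6, -3).

3, 6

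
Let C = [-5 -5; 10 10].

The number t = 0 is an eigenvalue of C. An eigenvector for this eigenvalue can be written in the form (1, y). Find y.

We need (C)v = 0.
C = [[-5, -5], [10, 10]].
Row 1: (-5)·1 + (-5)·y = 0
Row 2: (10)·1 + (10)·y = 0
Solving gives y = -1.
Check: C·(1, -1) = (0, 0) = 0·(1, -1).

-1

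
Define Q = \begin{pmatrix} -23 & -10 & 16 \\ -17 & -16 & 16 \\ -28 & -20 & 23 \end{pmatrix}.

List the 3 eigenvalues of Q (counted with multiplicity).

Set up det(tI - Q) = 0.
Expanding along the first row, p(t) = t^3 + 16t^2 + 69t + 54.
Try t = -6: p(-6) = 0, so -6 is a root.
Dividing by (t + 6) leaves t^2 + 10t + 9.
The quadratic factors as (t + 9)·(t + 1).
Eigenvalues: -9, -6, -1.

-9, -6, -1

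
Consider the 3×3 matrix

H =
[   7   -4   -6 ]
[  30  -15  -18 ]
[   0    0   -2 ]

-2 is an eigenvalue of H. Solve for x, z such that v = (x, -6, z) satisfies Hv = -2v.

-2, 1

We need (H + 2I)v = 0.
H + 2I = [[9, -4, -6], [30, -13, -18], [0, 0, 0]].
Row 1: (9)·x + (-4)·-6 + (-6)·z = 0
Row 2: (30)·x + (-13)·-6 + (-18)·z = 0
Row 3: (0)·x + (0)·-6 + (0)·z = 0
Solving gives x = -2, z = 1.
Check: H·(-2, -6, 1) = (4, 12, -2) = -2·(-2, -6, 1).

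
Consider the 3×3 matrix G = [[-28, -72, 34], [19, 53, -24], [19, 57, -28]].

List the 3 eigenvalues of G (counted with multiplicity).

Set up det(λI - G) = 0.
Cofactor expansion gives p(λ) = λ^3 + 3λ^2 - 94λ - 360.
Rational-root test: λ = -9 gives p(-9) = 0.
Factor out (λ + 9): p(λ) = (λ + 9)·(λ^2 - 6λ - 40).
The quadratic factors as (λ + 4)·(λ - 10).
Eigenvalues: -9, -4, 10.

-9, -4, 10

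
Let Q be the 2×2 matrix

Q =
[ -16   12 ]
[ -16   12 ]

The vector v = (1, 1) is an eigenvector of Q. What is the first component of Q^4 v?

First find the eigenvalue: Qv = (-4, -4) = -4·(1, 1), so λ = -4.
Then Q^4 v = λ^4·v = (-4)^4·(1, 1) = 256·(1, 1) = (256, 256).

256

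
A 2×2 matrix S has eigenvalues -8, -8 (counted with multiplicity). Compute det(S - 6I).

196

If S has eigenvalues -8, -8, then S - 6I has eigenvalues -14, -14.
det(S - 6I) = (-14) · (-14) = 196.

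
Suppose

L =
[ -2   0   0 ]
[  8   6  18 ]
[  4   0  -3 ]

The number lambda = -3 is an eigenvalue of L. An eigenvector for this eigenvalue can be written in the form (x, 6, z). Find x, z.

We need (L + 3I)v = 0.
L + 3I = [[1, 0, 0], [8, 9, 18], [4, 0, 0]].
Row 1: (1)·x + (0)·6 + (0)·z = 0
Row 2: (8)·x + (9)·6 + (18)·z = 0
Row 3: (4)·x + (0)·6 + (0)·z = 0
Solving gives x = 0, z = -3.
Check: L·(0, 6, -3) = (0, -18, 9) = -3·(0, 6, -3).

0, -3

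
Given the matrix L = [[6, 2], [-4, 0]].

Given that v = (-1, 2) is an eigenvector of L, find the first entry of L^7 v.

First find the eigenvalue: Lv = (-2, 4) = 2·(-1, 2), so λ = 2.
Then L^7 v = λ^7·v = 2^7·(-1, 2) = 128·(-1, 2) = (-128, 256).

-128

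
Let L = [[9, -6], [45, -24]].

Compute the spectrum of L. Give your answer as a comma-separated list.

det(L - λI) = (9 - λ)(-24 - λ) - (-6)·(45) = λ^2 + 15λ + 54.
This factors as (λ + 9)·(λ + 6) = 0.
Eigenvalues: -9, -6.

-9, -6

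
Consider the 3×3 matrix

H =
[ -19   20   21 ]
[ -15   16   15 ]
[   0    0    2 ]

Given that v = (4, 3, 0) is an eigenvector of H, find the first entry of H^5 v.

First find the eigenvalue: Hv = (-16, -12, 0) = -4·(4, 3, 0), so λ = -4.
Then H^5 v = λ^5·v = (-4)^5·(4, 3, 0) = -1024·(4, 3, 0) = (-4096, -3072, 0).

-4096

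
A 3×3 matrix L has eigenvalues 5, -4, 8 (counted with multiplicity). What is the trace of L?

trace(L) is the sum of the eigenvalues: (5) + (-4) + (8) = 9.

9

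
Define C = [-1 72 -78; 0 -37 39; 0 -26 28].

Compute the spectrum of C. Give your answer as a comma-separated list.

-11, -1, 2

The characteristic polynomial is p(λ) = det(λI - C).
Cofactor expansion gives p(λ) = λ^3 + 10λ^2 - 13λ - 22.
Rational-root test: λ = -1 gives p(-1) = 0.
Dividing by (λ + 1) leaves λ^2 + 9λ - 22.
The quadratic factors as (λ + 11)·(λ - 2).
Eigenvalues: -11, -1, 2.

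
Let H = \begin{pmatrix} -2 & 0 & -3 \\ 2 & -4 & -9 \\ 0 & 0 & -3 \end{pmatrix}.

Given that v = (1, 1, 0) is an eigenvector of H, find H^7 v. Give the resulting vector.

First find the eigenvalue: Hv = (-2, -2, 0) = -2·(1, 1, 0), so λ = -2.
Then H^7 v = λ^7·v = (-2)^7·(1, 1, 0) = -128·(1, 1, 0) = (-128, -128, 0).

(-128, -128, 0)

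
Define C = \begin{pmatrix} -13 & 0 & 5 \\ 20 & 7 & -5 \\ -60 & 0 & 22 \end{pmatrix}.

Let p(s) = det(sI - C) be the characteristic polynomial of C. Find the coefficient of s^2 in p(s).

-16

The coefficient of s^2 of det(sI - C) is −trace(C).
trace(C) = (-13) + (7) + (22) = 16, so the coefficient is -16.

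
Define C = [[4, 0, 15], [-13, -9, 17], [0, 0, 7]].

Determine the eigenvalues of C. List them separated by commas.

Compute the characteristic polynomial p(s) = det(sI - C).
Expanding along the first row, p(s) = s^3 - 2s^2 - 71s + 252.
Try s = 4: p(4) = 0, so 4 is a root.
Factor out (s - 4): p(s) = (s - 4)·(s^2 + 2s - 63).
The quadratic factors as (s + 9)·(s - 7).
Eigenvalues: -9, 4, 7.

-9, 4, 7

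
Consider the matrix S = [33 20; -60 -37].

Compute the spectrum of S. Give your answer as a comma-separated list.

-7, 3

det(S - rI) = (33 - r)(-37 - r) - (20)·(-60) = r^2 + 4r - 21.
This factors as (r + 7)·(r - 3) = 0.
Eigenvalues: -7, 3.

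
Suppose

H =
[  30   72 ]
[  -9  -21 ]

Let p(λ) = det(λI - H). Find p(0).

p(0) = det(0·I − H) = det(−H) = (−1)^2·det(H).
det(H) = 18, so p(0) = 18.

18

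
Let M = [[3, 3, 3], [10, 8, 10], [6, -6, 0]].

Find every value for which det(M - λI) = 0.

Compute the characteristic polynomial p(lambda) = det(lambda·I - M).
Expanding along the first row, p(lambda) = lambda^3 - 11·lambda^2 + 36·lambda - 36.
Since p(6) = 0, lambda = 6 is a root.
Factor out (lambda - 6): p(lambda) = (lambda - 6)·(lambda^2 - 5·lambda + 6).
The quadratic factors as (lambda - 2)·(lambda - 3).
Eigenvalues: 2, 3, 6.

2, 3, 6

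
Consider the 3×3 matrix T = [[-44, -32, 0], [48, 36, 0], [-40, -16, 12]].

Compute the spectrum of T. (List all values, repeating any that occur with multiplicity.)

-12, 4, 12

Compute the characteristic polynomial p(r) = det(rI - T).
Expanding along the first row, p(r) = r^3 - 4r^2 - 144r + 576.
Rational-root test: r = 4 gives p(4) = 0.
Factor out (r - 4): p(r) = (r - 4)·(r^2 - 144).
The quadratic factors as (r + 12)·(r - 12).
Eigenvalues: -12, 4, 12.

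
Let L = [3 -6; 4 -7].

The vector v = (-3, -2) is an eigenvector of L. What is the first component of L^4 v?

-3

First find the eigenvalue: Lv = (3, 2) = -1·(-3, -2), so λ = -1.
Then L^4 v = λ^4·v = (-1)^4·(-3, -2) = 1·(-3, -2) = (-3, -2).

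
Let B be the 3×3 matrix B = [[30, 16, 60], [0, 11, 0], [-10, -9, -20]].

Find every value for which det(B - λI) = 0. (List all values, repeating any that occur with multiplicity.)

0, 10, 11

The characteristic polynomial is p(λ) = det(λI - B).
Expanding the 3×3 determinant: p(λ) = λ^3 - 21λ^2 + 110λ.
Since p(0) = 0, λ = 0 is a root.
Dividing by λ leaves λ^2 - 21λ + 110.
The quadratic factors as (λ - 10)·(λ - 11).
Eigenvalues: 0, 10, 11.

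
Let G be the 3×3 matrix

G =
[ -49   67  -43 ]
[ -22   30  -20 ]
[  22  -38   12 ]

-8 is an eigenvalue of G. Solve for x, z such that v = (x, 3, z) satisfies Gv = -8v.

7, -2

We need (G + 8I)v = 0.
G + 8I = [[-41, 67, -43], [-22, 38, -20], [22, -38, 20]].
Row 1: (-41)·x + (67)·3 + (-43)·z = 0
Row 2: (-22)·x + (38)·3 + (-20)·z = 0
Row 3: (22)·x + (-38)·3 + (20)·z = 0
Solving gives x = 7, z = -2.
Check: G·(7, 3, -2) = (-56, -24, 16) = -8·(7, 3, -2).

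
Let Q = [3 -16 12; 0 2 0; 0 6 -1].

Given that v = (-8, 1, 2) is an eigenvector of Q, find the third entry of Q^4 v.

32

First find the eigenvalue: Qv = (-16, 2, 4) = 2·(-8, 1, 2), so λ = 2.
Then Q^4 v = λ^4·v = 2^4·(-8, 1, 2) = 16·(-8, 1, 2) = (-128, 16, 32).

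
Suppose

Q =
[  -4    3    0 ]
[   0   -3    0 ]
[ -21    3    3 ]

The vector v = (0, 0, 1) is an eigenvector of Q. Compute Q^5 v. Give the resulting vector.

First find the eigenvalue: Qv = (0, 0, 3) = 3·(0, 0, 1), so λ = 3.
Then Q^5 v = λ^5·v = 3^5·(0, 0, 1) = 243·(0, 0, 1) = (0, 0, 243).

(0, 0, 243)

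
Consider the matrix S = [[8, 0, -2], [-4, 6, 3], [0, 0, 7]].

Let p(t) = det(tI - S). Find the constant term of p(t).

p(t) = t^3 - 21t^2 + 146t - 336.
The constant term is -336.

-336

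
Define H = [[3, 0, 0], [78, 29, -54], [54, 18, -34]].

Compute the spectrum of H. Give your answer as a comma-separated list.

-7, 2, 3

The characteristic polynomial is p(s) = det(sI - H).
Expanding along the first row, p(s) = s^3 + 2s^2 - 29s + 42.
Try s = 2: p(2) = 0, so 2 is a root.
Factor out (s - 2): p(s) = (s - 2)·(s^2 + 4s - 21).
The quadratic factors as (s + 7)·(s - 3).
Eigenvalues: -7, 2, 3.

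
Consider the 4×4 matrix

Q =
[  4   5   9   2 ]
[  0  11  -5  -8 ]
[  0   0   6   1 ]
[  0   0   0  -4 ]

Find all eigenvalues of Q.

Q is upper triangular, so its eigenvalues are the diagonal entries.
Diagonal: 4, 11, 6, -4.

-4, 4, 6, 11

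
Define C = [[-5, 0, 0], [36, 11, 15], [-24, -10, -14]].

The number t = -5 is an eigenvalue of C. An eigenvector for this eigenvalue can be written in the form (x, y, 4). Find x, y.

1, -6

We need (C + 5I)v = 0.
C + 5I = [[0, 0, 0], [36, 16, 15], [-24, -10, -9]].
Row 1: (0)·x + (0)·y + (0)·4 = 0
Row 2: (36)·x + (16)·y + (15)·4 = 0
Row 3: (-24)·x + (-10)·y + (-9)·4 = 0
Solving gives x = 1, y = -6.
Check: C·(1, -6, 4) = (-5, 30, -20) = -5·(1, -6, 4).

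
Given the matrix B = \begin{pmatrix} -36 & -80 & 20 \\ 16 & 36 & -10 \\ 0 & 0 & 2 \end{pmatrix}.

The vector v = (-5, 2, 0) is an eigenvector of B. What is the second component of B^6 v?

8192

First find the eigenvalue: Bv = (20, -8, 0) = -4·(-5, 2, 0), so λ = -4.
Then B^6 v = λ^6·v = (-4)^6·(-5, 2, 0) = 4096·(-5, 2, 0) = (-20480, 8192, 0).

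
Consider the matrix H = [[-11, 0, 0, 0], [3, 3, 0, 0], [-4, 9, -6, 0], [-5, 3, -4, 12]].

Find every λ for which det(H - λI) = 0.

-11, -6, 3, 12

H is lower triangular, so its eigenvalues are the diagonal entries.
Diagonal: -11, 3, -6, 12.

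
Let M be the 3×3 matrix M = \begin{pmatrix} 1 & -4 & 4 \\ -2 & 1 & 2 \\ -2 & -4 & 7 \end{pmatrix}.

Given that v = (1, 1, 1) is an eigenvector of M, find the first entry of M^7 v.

First find the eigenvalue: Mv = (1, 1, 1) = 1·(1, 1, 1), so λ = 1.
Then M^7 v = λ^7·v = 1^7·(1, 1, 1) = 1·(1, 1, 1) = (1, 1, 1).

1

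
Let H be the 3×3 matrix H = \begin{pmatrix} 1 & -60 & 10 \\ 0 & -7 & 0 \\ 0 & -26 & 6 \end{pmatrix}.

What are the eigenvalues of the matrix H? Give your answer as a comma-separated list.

The characteristic polynomial is p(λ) = det(λI - H).
Expanding along the first row, p(λ) = λ^3 - 43λ + 42.
Try λ = -7: p(-7) = 0, so -7 is a root.
Dividing by (λ + 7) leaves λ^2 - 7λ + 6.
The quadratic factors as (λ - 1)·(λ - 6).
Eigenvalues: -7, 1, 6.

-7, 1, 6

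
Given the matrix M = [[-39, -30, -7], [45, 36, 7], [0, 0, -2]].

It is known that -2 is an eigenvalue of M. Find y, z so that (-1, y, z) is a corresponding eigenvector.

We need (M + 2I)v = 0.
M + 2I = [[-37, -30, -7], [45, 38, 7], [0, 0, 0]].
Row 1: (-37)·-1 + (-30)·y + (-7)·z = 0
Row 2: (45)·-1 + (38)·y + (7)·z = 0
Row 3: (0)·-1 + (0)·y + (0)·z = 0
Solving gives y = 1, z = 1.
Check: M·(-1, 1, 1) = (2, -2, -2) = -2·(-1, 1, 1).

1, 1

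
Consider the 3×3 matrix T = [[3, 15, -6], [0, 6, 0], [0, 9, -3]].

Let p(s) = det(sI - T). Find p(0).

54

p(0) = det(0·I − T) = det(−T) = (−1)^3·det(T).
det(T) = -54, so p(0) = 54.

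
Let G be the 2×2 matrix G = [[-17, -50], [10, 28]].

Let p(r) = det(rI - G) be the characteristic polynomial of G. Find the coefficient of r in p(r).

-11

The coefficient of r of det(rI - G) is −trace(G).
trace(G) = (-17) + (28) = 11, so the coefficient is -11.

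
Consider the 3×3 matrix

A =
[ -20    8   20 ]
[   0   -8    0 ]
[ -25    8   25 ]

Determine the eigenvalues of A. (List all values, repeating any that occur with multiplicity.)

The characteristic polynomial is p(λ) = det(λI - A).
Expanding along the first row, p(λ) = λ^3 + 3λ^2 - 40λ.
Try λ = -8: p(-8) = 0, so -8 is a root.
Dividing by (λ + 8) leaves λ^2 - 5λ.
The quadratic factors as λ·(λ - 5).
Eigenvalues: -8, 0, 5.

-8, 0, 5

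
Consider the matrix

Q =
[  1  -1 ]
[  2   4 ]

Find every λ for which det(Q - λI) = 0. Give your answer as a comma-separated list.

2, 3

det(Q - lambda·I) = (1 - lambda)(4 - lambda) - (-1)·(2) = lambda^2 - 5·lambda + 6.
This factors as (lambda - 2)·(lambda - 3) = 0.
Eigenvalues: 2, 3.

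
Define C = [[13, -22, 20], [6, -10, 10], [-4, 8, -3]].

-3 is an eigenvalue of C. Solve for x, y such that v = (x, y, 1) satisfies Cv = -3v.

-4, -2

We need (C + 3I)v = 0.
C + 3I = [[16, -22, 20], [6, -7, 10], [-4, 8, 0]].
Row 1: (16)·x + (-22)·y + (20)·1 = 0
Row 2: (6)·x + (-7)·y + (10)·1 = 0
Row 3: (-4)·x + (8)·y + (0)·1 = 0
Solving gives x = -4, y = -2.
Check: C·(-4, -2, 1) = (12, 6, -3) = -3·(-4, -2, 1).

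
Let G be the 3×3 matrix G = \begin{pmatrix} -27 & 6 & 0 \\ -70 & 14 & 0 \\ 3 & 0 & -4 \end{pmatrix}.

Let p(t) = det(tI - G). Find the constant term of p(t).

p(t) = t^3 + 17t^2 + 94t + 168.
The constant term is 168.

168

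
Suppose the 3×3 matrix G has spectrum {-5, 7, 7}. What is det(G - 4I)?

If G has eigenvalues -5, 7, 7, then G - 4I has eigenvalues -9, 3, 3.
det(G - 4I) = (-9) · (3) · (3) = -81.

-81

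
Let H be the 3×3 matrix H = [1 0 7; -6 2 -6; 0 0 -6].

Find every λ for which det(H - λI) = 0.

Set up det(μI - H) = 0.
Expanding the 3×3 determinant: p(μ) = μ^3 + 3μ^2 - 16μ + 12.
Rational-root test: μ = 2 gives p(2) = 0.
Factor out (μ - 2): p(μ) = (μ - 2)·(μ^2 + 5μ - 6).
The quadratic factors as (μ + 6)·(μ - 1).
Eigenvalues: -6, 1, 2.

-6, 1, 2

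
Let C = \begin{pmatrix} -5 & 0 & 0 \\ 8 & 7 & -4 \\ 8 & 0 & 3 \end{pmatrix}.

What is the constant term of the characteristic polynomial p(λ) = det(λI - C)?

p(0) = det(0·I − C) = det(−C) = (−1)^3·det(C).
det(C) = -105, so p(0) = 105.

105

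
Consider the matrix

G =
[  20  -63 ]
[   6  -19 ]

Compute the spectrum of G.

det(G - lambda·I) = (20 - lambda)(-19 - lambda) - (-63)·(6) = lambda^2 - lambda - 2.
This factors as (lambda + 1)·(lambda - 2) = 0.
Eigenvalues: -1, 2.

-1, 2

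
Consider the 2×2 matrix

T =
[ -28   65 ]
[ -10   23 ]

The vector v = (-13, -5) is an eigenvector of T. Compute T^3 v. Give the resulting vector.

First find the eigenvalue: Tv = (39, 15) = -3·(-13, -5), so λ = -3.
Then T^3 v = λ^3·v = (-3)^3·(-13, -5) = -27·(-13, -5) = (351, 135).

(351, 135)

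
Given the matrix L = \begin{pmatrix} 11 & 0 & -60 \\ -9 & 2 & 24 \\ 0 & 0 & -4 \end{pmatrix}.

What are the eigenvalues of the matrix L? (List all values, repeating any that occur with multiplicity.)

The characteristic polynomial is p(μ) = det(μI - L).
Expanding the 3×3 determinant: p(μ) = μ^3 - 9μ^2 - 30μ + 88.
Try μ = -4: p(-4) = 0, so -4 is a root.
Dividing by (μ + 4) leaves μ^2 - 13μ + 22.
The quadratic factors as (μ - 2)·(μ - 11).
Eigenvalues: -4, 2, 11.

-4, 2, 11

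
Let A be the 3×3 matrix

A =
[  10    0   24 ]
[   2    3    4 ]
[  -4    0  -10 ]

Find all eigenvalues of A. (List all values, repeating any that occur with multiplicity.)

-2, 2, 3

Set up det(rI - A) = 0.
Expanding along the first row, p(r) = r^3 - 3r^2 - 4r + 12.
Since p(-2) = 0, r = -2 is a root.
Factor out (r + 2): p(r) = (r + 2)·(r^2 - 5r + 6).
The quadratic factors as (r - 2)·(r - 3).
Eigenvalues: -2, 2, 3.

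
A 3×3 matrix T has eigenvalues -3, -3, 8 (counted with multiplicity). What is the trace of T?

2

trace(T) is the sum of the eigenvalues: (-3) + (-3) + (8) = 2.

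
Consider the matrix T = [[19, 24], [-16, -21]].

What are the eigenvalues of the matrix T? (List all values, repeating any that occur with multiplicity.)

det(T - μI) = (19 - μ)(-21 - μ) - (24)·(-16) = μ^2 + 2μ - 15.
This factors as (μ + 5)·(μ - 3) = 0.
Eigenvalues: -5, 3.

-5, 3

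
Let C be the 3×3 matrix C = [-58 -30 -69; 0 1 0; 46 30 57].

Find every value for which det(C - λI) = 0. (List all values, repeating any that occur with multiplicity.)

Compute the characteristic polynomial p(μ) = det(μI - C).
Expanding the 3×3 determinant: p(μ) = μ^3 - 133μ + 132.
Rational-root test: μ = 1 gives p(1) = 0.
Factor out (μ - 1): p(μ) = (μ - 1)·(μ^2 + μ - 132).
The quadratic factors as (μ + 12)·(μ - 11).
Eigenvalues: -12, 1, 11.

-12, 1, 11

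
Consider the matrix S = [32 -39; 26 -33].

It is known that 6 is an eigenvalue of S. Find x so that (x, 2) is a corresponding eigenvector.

3

We need (S - 6I)v = 0.
S - 6I = [[26, -39], [26, -39]].
Row 1: (26)·x + (-39)·2 = 0
Row 2: (26)·x + (-39)·2 = 0
Solving gives x = 3.
Check: S·(3, 2) = (18, 12) = 6·(3, 2).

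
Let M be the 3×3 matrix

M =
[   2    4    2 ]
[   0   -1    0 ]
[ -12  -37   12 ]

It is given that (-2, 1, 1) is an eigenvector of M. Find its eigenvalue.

-1

Compute Mv: M·(-2, 1, 1) = (2, -1, -1).
Since Mv = λv, compare component 1: 2 = λ·-2, so λ = -1.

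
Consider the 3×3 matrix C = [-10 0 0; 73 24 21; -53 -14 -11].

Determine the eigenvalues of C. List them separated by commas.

Set up det(lambda·I - C) = 0.
Cofactor expansion gives p(lambda) = lambda^3 - 3·lambda^2 - 100·lambda + 300.
Rational-root test: lambda = 3 gives p(3) = 0.
Dividing by (lambda - 3) leaves lambda^2 - 100.
The quadratic factors as (lambda + 10)·(lambda - 10).
Eigenvalues: -10, 3, 10.

-10, 3, 10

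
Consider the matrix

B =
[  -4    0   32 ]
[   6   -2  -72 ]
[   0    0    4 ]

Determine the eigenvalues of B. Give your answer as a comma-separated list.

The characteristic polynomial is p(r) = det(rI - B).
Expanding along the first row, p(r) = r^3 + 2r^2 - 16r - 32.
Since p(-4) = 0, r = -4 is a root.
Dividing by (r + 4) leaves r^2 - 2r - 8.
The quadratic factors as (r + 2)·(r - 4).
Eigenvalues: -4, -2, 4.

-4, -2, 4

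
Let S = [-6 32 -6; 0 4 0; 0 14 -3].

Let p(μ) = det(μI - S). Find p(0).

-72

p(0) = det(0·I − S) = det(−S) = (−1)^3·det(S).
det(S) = 72, so p(0) = -72.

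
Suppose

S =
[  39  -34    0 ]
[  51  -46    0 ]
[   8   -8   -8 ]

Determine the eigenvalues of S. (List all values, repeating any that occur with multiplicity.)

Set up det(lambda·I - S) = 0.
Cofactor expansion gives p(lambda) = lambda^3 + 15·lambda^2 - 4·lambda - 480.
Rational-root test: lambda = 5 gives p(5) = 0.
Dividing by (lambda - 5) leaves lambda^2 + 20·lambda + 96.
The quadratic factors as (lambda + 12)·(lambda + 8).
Eigenvalues: -12, -8, 5.

-12, -8, 5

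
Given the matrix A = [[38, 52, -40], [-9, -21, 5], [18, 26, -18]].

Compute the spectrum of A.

-8, 2, 5

Set up det(λI - A) = 0.
Expanding the 3×3 determinant: p(λ) = λ^3 + λ^2 - 46λ + 80.
Since p(-8) = 0, λ = -8 is a root.
Dividing by (λ + 8) leaves λ^2 - 7λ + 10.
The quadratic factors as (λ - 2)·(λ - 5).
Eigenvalues: -8, 2, 5.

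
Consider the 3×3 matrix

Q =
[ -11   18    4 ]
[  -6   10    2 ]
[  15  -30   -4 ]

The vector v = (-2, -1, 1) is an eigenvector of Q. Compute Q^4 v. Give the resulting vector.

(-512, -256, 256)

First find the eigenvalue: Qv = (8, 4, -4) = -4·(-2, -1, 1), so λ = -4.
Then Q^4 v = λ^4·v = (-4)^4·(-2, -1, 1) = 256·(-2, -1, 1) = (-512, -256, 256).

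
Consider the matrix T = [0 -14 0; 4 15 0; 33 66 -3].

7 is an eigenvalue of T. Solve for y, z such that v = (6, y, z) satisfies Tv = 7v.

-3, 0

We need (T - 7I)v = 0.
T - 7I = [[-7, -14, 0], [4, 8, 0], [33, 66, -10]].
Row 1: (-7)·6 + (-14)·y + (0)·z = 0
Row 2: (4)·6 + (8)·y + (0)·z = 0
Row 3: (33)·6 + (66)·y + (-10)·z = 0
Solving gives y = -3, z = 0.
Check: T·(6, -3, 0) = (42, -21, 0) = 7·(6, -3, 0).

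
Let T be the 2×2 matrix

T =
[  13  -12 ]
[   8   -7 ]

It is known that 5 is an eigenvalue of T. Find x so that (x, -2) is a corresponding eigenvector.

-3

We need (T - 5I)v = 0.
T - 5I = [[8, -12], [8, -12]].
Row 1: (8)·x + (-12)·-2 = 0
Row 2: (8)·x + (-12)·-2 = 0
Solving gives x = -3.
Check: T·(-3, -2) = (-15, -10) = 5·(-3, -2).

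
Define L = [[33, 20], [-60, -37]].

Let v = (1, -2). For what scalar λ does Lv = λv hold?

Compute Lv: L·(1, -2) = (-7, 14).
Since Lv = λv, compare component 1: -7 = λ·1, so λ = -7.

-7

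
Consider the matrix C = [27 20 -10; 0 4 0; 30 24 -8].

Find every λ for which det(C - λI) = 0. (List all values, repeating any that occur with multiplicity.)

4, 7, 12

Compute the characteristic polynomial p(λ) = det(λI - C).
Expanding along the first row, p(λ) = λ^3 - 23λ^2 + 160λ - 336.
Try λ = 7: p(7) = 0, so 7 is a root.
Dividing by (λ - 7) leaves λ^2 - 16λ + 48.
The quadratic factors as (λ - 4)·(λ - 12).
Eigenvalues: 4, 7, 12.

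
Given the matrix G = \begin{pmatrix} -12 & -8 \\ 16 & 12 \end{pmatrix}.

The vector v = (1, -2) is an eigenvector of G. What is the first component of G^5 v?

1024

First find the eigenvalue: Gv = (4, -8) = 4·(1, -2), so λ = 4.
Then G^5 v = λ^5·v = 4^5·(1, -2) = 1024·(1, -2) = (1024, -2048).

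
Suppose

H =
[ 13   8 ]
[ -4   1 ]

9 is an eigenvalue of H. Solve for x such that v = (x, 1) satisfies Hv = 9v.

-2

We need (H - 9I)v = 0.
H - 9I = [[4, 8], [-4, -8]].
Row 1: (4)·x + (8)·1 = 0
Row 2: (-4)·x + (-8)·1 = 0
Solving gives x = -2.
Check: H·(-2, 1) = (-18, 9) = 9·(-2, 1).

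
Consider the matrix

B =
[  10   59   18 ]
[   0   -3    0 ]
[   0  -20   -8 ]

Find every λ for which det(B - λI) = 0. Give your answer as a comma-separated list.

-8, -3, 10

Set up det(rI - B) = 0.
Cofactor expansion gives p(r) = r^3 + r^2 - 86r - 240.
Rational-root test: r = -3 gives p(-3) = 0.
Dividing by (r + 3) leaves r^2 - 2r - 80.
The quadratic factors as (r + 8)·(r - 10).
Eigenvalues: -8, -3, 10.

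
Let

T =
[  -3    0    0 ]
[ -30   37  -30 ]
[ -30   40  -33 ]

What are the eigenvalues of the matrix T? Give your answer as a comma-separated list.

-3, -3, 7

The characteristic polynomial is p(t) = det(tI - T).
Expanding along the first row, p(t) = t^3 - t^2 - 33t - 63.
Since p(-3) = 0, t = -3 is a root.
Factor out (t + 3): p(t) = (t + 3)·(t^2 - 4t - 21).
The quadratic factors as (t + 3)·(t - 7).
Eigenvalues: -3, -3, 7.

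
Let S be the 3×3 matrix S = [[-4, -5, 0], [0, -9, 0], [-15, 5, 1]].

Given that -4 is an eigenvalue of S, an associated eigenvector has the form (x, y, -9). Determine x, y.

We need (S + 4I)v = 0.
S + 4I = [[0, -5, 0], [0, -5, 0], [-15, 5, 5]].
Row 1: (0)·x + (-5)·y + (0)·-9 = 0
Row 2: (0)·x + (-5)·y + (0)·-9 = 0
Row 3: (-15)·x + (5)·y + (5)·-9 = 0
Solving gives x = -3, y = 0.
Check: S·(-3, 0, -9) = (12, 0, 36) = -4·(-3, 0, -9).

-3, 0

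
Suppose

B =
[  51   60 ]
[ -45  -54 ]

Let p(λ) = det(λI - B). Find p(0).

p(0) = det(0·I − B) = det(−B) = (−1)^2·det(B).
det(B) = -54, so p(0) = -54.

-54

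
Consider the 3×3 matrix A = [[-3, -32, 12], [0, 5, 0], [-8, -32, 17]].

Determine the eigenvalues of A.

The characteristic polynomial is p(r) = det(rI - A).
Expanding the 3×3 determinant: p(r) = r^3 - 19r^2 + 115r - 225.
Since p(5) = 0, r = 5 is a root.
Factor out (r - 5): p(r) = (r - 5)·(r^2 - 14r + 45).
The quadratic factors as (r - 5)·(r - 9).
Eigenvalues: 5, 5, 9.

5, 5, 9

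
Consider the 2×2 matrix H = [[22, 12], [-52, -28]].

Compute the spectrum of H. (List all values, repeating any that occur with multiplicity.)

-4, -2

det(H - λI) = (22 - λ)(-28 - λ) - (12)·(-52) = λ^2 + 6λ + 8.
This factors as (λ + 4)·(λ + 2) = 0.
Eigenvalues: -4, -2.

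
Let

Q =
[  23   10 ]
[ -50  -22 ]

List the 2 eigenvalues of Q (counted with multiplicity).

-2, 3

det(Q - μI) = (23 - μ)(-22 - μ) - (10)·(-50) = μ^2 - μ - 6.
This factors as (μ + 2)·(μ - 3) = 0.
Eigenvalues: -2, 3.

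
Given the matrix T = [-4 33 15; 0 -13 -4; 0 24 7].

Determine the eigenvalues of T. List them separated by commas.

-5, -4, -1

The characteristic polynomial is p(μ) = det(μI - T).
Expanding the 3×3 determinant: p(μ) = μ^3 + 10μ^2 + 29μ + 20.
Since p(-1) = 0, μ = -1 is a root.
Factor out (μ + 1): p(μ) = (μ + 1)·(μ^2 + 9μ + 20).
The quadratic factors as (μ + 5)·(μ + 4).
Eigenvalues: -5, -4, -1.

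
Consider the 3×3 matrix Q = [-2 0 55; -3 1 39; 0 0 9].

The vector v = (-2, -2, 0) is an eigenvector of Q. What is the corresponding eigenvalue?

-2

Compute Qv: Q·(-2, -2, 0) = (4, 4, 0).
Since Qv = λv, compare component 1: 4 = λ·-2, so λ = -2.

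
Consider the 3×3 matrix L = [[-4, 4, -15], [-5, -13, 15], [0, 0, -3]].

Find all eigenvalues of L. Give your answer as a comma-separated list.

-9, -8, -3

Compute the characteristic polynomial p(lambda) = det(lambda·I - L).
Expanding along the first row, p(lambda) = lambda^3 + 20·lambda^2 + 123·lambda + 216.
Rational-root test: lambda = -9 gives p(-9) = 0.
Dividing by (lambda + 9) leaves lambda^2 + 11·lambda + 24.
The quadratic factors as (lambda + 8)·(lambda + 3).
Eigenvalues: -9, -8, -3.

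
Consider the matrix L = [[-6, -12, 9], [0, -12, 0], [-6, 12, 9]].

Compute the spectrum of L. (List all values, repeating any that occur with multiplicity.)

Compute the characteristic polynomial p(λ) = det(λI - L).
Expanding along the first row, p(λ) = λ^3 + 9λ^2 - 36λ.
Try λ = 0: p(0) = 0, so 0 is a root.
Dividing by λ leaves λ^2 + 9λ - 36.
The quadratic factors as (λ + 12)·(λ - 3).
Eigenvalues: -12, 0, 3.

-12, 0, 3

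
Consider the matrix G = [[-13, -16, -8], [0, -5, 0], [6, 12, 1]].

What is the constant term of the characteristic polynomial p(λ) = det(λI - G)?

p(0) = det(0·I − G) = det(−G) = (−1)^3·det(G).
det(G) = -175, so p(0) = 175.

175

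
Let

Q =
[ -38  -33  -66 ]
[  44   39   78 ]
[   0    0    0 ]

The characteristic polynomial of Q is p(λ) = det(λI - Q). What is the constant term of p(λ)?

p(λ) = λ^3 - λ^2 - 30λ.
The constant term is 0.

0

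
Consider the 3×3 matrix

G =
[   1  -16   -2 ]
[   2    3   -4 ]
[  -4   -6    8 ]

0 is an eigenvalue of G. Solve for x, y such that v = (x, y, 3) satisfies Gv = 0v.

We need (G)v = 0.
G = [[1, -16, -2], [2, 3, -4], [-4, -6, 8]].
Row 1: (1)·x + (-16)·y + (-2)·3 = 0
Row 2: (2)·x + (3)·y + (-4)·3 = 0
Row 3: (-4)·x + (-6)·y + (8)·3 = 0
Solving gives x = 6, y = 0.
Check: G·(6, 0, 3) = (0, 0, 0) = 0·(6, 0, 3).

6, 0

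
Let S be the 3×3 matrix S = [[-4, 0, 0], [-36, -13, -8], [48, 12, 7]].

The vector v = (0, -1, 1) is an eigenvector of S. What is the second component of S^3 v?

125

First find the eigenvalue: Sv = (0, 5, -5) = -5·(0, -1, 1), so λ = -5.
Then S^3 v = λ^3·v = (-5)^3·(0, -1, 1) = -125·(0, -1, 1) = (0, 125, -125).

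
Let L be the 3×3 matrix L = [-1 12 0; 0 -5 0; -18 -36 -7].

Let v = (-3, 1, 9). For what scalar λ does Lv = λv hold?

-5

Compute Lv: L·(-3, 1, 9) = (15, -5, -45).
Since Lv = λv, compare component 1: 15 = λ·-3, so λ = -5.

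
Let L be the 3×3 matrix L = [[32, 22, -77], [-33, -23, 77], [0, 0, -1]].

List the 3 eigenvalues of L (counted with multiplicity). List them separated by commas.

-1, -1, 10

Set up det(λI - L) = 0.
Expanding along the first row, p(λ) = λ^3 - 8λ^2 - 19λ - 10.
Try λ = -1: p(-1) = 0, so -1 is a root.
Factor out (λ + 1): p(λ) = (λ + 1)·(λ^2 - 9λ - 10).
The quadratic factors as (λ + 1)·(λ - 10).
Eigenvalues: -1, -1, 10.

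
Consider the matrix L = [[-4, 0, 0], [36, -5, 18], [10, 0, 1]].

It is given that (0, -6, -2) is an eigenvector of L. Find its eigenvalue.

1

Compute Lv: L·(0, -6, -2) = (0, -6, -2).
Since Lv = λv, compare component 2: -6 = λ·-6, so λ = 1.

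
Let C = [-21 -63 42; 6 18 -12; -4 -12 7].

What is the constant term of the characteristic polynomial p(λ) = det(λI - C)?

0

p(0) = det(0·I − C) = det(−C) = (−1)^3·det(C).
det(C) = 0, so p(0) = 0.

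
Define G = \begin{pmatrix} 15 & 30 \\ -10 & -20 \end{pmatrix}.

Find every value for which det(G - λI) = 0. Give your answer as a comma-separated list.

det(G - lambda·I) = (15 - lambda)(-20 - lambda) - (30)·(-10) = lambda^2 + 5·lambda.
This factors as (lambda + 5)·lambda = 0.
Eigenvalues: -5, 0.

-5, 0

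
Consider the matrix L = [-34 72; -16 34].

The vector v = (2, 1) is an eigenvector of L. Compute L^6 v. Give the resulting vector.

(128, 64)

First find the eigenvalue: Lv = (4, 2) = 2·(2, 1), so λ = 2.
Then L^6 v = λ^6·v = 2^6·(2, 1) = 64·(2, 1) = (128, 64).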